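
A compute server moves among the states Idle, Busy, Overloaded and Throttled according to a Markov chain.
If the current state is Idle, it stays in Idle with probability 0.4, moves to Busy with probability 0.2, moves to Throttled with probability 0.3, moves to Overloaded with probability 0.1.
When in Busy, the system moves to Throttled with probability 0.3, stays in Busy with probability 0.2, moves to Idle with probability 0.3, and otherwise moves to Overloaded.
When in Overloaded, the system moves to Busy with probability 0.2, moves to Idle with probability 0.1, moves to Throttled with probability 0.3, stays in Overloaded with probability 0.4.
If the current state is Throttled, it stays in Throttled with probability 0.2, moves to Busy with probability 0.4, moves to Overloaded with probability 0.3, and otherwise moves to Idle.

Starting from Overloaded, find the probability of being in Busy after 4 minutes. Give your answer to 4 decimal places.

0.2546

Propagate the distribution vector 4 minutes from Overloaded.
After 0 minutes: (0.0000, 0.0000, 1.0000, 0.0000)
After 1 minute: (0.1000, 0.2000, 0.4000, 0.3000)
After 2 minutes: (0.1700, 0.2600, 0.3000, 0.2700)
After 3 minutes: (0.2030, 0.2540, 0.2700, 0.2730)
After 4 minutes: (0.2117, 0.2546, 0.2610, 0.2727)
P(in Busy after 4 minutes) = 0.2546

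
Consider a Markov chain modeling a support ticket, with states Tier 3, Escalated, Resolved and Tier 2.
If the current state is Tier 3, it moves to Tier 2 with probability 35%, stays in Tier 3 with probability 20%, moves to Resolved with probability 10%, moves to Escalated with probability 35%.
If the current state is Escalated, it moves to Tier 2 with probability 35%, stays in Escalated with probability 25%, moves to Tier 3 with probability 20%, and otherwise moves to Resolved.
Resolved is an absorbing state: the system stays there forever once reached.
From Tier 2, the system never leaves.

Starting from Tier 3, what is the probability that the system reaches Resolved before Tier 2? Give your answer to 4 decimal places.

0.2736

Let h(s) be the probability of absorption at Resolved starting from transient state s. Then h(Resolved) = 1 and h(Tier 2) = 0. By first-step analysis:
h(Tier 3) = 0.2·h(Tier 3) + 0.35·h(Escalated) + 0.1·1 + 0.35·0
h(Escalated) = 0.2·h(Tier 3) + 0.25·h(Escalated) + 0.2·1 + 0.35·0
Solving: h(Tier 3) = 0.2736, h(Escalated) = 0.3396.
Starting from Tier 3, the probability is 0.2736.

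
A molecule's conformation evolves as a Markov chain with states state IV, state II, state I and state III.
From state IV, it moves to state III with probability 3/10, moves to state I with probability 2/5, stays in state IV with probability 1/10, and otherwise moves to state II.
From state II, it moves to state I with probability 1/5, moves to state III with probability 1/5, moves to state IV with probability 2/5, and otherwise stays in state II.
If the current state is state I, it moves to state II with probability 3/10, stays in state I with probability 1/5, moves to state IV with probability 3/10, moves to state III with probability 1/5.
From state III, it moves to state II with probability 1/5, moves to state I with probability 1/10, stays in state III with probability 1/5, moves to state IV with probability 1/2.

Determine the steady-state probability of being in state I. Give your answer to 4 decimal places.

0.2383

Let the stationary distribution be π with π = πP and π_1 + π_2 + π_3 + π_4 = 1.
π_1 = 0.1·π_1 + 0.4·π_2 + 0.3·π_3 + 0.5·π_4
π_2 = 0.2·π_1 + 0.2·π_2 + 0.3·π_3 + 0.2·π_4
π_3 = 0.4·π_1 + 0.2·π_2 + 0.2·π_3 + 0.1·π_4
Solving with the normalization constraint gives π = (0.3071, 0.2238, 0.2383, 0.2307).
So the stationary probability of state I is 0.2383.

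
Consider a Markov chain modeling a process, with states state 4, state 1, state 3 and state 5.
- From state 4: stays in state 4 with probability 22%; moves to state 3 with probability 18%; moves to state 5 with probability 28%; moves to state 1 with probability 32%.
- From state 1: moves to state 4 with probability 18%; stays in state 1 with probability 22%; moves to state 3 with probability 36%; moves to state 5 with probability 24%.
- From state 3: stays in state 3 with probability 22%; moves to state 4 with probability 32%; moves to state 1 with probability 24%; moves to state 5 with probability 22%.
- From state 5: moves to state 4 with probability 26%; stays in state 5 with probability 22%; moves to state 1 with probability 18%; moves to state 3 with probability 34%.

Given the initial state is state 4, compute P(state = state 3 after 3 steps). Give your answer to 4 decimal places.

Propagate the distribution vector 3 steps from state 4.
After 0 steps: (1.0000, 0.0000, 0.0000, 0.0000)
After 1 step: (0.2200, 0.3200, 0.1800, 0.2800)
After 2 steps: (0.2364, 0.2344, 0.2896, 0.2396)
After 3 steps: (0.2492, 0.2398, 0.2721, 0.2389)
P(in state 3 after 3 steps) = 0.2721

0.2721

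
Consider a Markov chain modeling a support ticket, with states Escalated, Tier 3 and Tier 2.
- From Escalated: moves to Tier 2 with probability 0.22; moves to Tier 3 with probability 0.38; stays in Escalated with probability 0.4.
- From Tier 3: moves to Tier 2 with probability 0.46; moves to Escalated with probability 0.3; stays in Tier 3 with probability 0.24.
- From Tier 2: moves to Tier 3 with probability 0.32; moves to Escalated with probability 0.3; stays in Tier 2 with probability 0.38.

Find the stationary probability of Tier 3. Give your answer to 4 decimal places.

Let the stationary distribution be π with π = πP and π_1 + π_2 + π_3 = 1.
π_1 = 0.4·π_1 + 0.3·π_2 + 0.3·π_3
π_2 = 0.38·π_1 + 0.24·π_2 + 0.32·π_3
Solving with the normalization constraint gives π = (0.3333, 0.3148, 0.3519).
So the stationary probability of Tier 3 is 0.3148.

0.3148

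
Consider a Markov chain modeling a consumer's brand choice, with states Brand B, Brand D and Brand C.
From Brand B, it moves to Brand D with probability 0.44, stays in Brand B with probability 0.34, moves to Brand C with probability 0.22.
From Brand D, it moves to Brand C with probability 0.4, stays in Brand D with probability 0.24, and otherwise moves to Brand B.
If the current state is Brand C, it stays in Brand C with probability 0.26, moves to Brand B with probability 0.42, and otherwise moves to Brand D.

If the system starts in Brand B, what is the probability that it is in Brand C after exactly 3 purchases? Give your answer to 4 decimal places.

0.2909

Propagate the distribution vector 3 purchases from Brand B.
After 0 purchases: (1.0000, 0.0000, 0.0000)
After 1 purchase: (0.3400, 0.4400, 0.2200)
After 2 purchases: (0.3664, 0.3256, 0.3080)
After 3 purchases: (0.3712, 0.3379, 0.2909)
P(in Brand C after 3 purchases) = 0.2909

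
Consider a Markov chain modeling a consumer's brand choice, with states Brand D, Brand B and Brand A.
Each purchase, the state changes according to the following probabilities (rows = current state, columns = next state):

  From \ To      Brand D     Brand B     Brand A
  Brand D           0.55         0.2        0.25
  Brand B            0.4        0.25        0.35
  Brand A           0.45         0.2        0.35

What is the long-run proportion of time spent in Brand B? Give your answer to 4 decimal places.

0.2105

Let the stationary distribution be π with π = πP and π_1 + π_2 + π_3 = 1.
π_1 = 0.55·π_1 + 0.4·π_2 + 0.45·π_3
π_2 = 0.2·π_1 + 0.25·π_2 + 0.2·π_3
Solving with the normalization constraint gives π = (0.4883, 0.2105, 0.3012).
So the stationary probability of Brand B is 0.2105.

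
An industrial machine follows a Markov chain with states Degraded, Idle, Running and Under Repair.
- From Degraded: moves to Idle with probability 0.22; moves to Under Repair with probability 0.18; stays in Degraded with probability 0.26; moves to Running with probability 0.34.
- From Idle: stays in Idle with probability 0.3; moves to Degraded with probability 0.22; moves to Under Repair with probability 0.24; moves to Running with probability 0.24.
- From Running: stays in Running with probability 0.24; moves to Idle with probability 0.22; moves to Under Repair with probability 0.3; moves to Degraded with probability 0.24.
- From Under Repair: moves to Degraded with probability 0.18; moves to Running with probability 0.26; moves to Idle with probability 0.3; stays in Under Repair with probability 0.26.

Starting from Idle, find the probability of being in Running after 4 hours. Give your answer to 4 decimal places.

Propagate the distribution vector 4 hours from Idle.
After 0 hours: (0.0000, 1.0000, 0.0000, 0.0000)
After 1 hour: (0.2200, 0.3000, 0.2400, 0.2400)
After 2 hours: (0.2240, 0.2632, 0.2668, 0.2460)
After 3 hours: (0.2245, 0.2607, 0.2673, 0.2475)
After 4 hours: (0.2244, 0.2607, 0.2674, 0.2475)
P(in Running after 4 hours) = 0.2674

0.2674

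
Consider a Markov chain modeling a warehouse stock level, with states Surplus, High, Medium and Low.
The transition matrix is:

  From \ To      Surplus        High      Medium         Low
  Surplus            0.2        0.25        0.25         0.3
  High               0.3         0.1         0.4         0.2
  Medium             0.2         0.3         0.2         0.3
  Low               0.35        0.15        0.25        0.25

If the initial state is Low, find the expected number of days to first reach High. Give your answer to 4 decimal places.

Let t(s) be the expected number of days to first reach High from state s, with t(High) = 0. Conditioning on the first day:
t(Surplus) = 1 + 0.2·t(Surplus) + 0.25·t(Medium) + 0.3·t(Low)
t(Medium) = 1 + 0.2·t(Surplus) + 0.2·t(Medium) + 0.3·t(Low)
t(Low) = 1 + 0.35·t(Surplus) + 0.25·t(Medium) + 0.25·t(Low)
Solving: t(Surplus) = 4.2857, t(Medium) = 4.0816, t(Low) = 4.6939.
Expected days from Low to High: 4.6939.

4.6939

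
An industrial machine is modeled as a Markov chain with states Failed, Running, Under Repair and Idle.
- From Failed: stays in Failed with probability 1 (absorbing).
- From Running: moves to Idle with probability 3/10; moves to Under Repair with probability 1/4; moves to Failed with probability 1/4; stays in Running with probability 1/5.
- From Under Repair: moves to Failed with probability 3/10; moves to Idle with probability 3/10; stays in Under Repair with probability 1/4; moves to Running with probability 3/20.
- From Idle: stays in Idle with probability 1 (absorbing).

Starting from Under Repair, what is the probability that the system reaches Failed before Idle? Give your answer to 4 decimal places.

Let h(s) be the probability of absorption at Failed starting from transient state s. Then h(Failed) = 1 and h(Idle) = 0. By first-step analysis:
h(Running) = 0.25·1 + 0.2·h(Running) + 0.25·h(Under Repair) + 0.3·0
h(Under Repair) = 0.3·1 + 0.15·h(Running) + 0.25·h(Under Repair) + 0.3·0
Solving: h(Running) = 0.4667, h(Under Repair) = 0.4933.
Starting from Under Repair, the probability is 0.4933.

0.4933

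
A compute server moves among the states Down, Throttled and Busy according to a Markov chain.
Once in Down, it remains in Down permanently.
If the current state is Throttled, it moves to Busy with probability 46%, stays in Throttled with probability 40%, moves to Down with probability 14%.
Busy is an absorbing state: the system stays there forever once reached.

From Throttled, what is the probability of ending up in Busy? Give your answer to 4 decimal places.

0.7667

Let h(s) be the probability of absorption at Busy starting from transient state s. Then h(Busy) = 1 and h(Down) = 0. By first-step analysis:
h(Throttled) = 0.14·0 + 0.4·h(Throttled) + 0.46·1
Solving: h(Throttled) = 0.7667.
Starting from Throttled, the probability is 0.7667.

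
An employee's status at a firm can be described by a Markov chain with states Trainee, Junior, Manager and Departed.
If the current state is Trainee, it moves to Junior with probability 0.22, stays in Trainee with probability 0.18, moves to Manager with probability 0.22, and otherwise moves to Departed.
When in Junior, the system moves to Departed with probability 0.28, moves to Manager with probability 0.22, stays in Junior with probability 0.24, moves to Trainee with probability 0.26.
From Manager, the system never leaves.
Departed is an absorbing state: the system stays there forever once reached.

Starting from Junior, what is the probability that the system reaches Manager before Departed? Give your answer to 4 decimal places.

Let h(s) be the probability of absorption at Manager starting from transient state s. Then h(Manager) = 1 and h(Departed) = 0. By first-step analysis:
h(Trainee) = 0.18·h(Trainee) + 0.22·h(Junior) + 0.22·1 + 0.38·0
h(Junior) = 0.26·h(Trainee) + 0.24·h(Junior) + 0.22·1 + 0.28·0
Solving: h(Trainee) = 0.3809, h(Junior) = 0.4198.
Starting from Junior, the probability is 0.4198.

0.4198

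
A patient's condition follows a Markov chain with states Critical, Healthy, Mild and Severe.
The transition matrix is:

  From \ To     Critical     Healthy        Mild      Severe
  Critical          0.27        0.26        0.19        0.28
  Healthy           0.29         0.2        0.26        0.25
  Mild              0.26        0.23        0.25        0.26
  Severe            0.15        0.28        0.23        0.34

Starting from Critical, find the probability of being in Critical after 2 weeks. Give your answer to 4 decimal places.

Propagate the distribution vector 2 weeks from Critical.
After 0 weeks: (1.0000, 0.0000, 0.0000, 0.0000)
After 1 week: (0.2700, 0.2600, 0.1900, 0.2800)
After 2 weeks: (0.2397, 0.2443, 0.2308, 0.2852)
P(in Critical after 2 weeks) = 0.2397

0.2397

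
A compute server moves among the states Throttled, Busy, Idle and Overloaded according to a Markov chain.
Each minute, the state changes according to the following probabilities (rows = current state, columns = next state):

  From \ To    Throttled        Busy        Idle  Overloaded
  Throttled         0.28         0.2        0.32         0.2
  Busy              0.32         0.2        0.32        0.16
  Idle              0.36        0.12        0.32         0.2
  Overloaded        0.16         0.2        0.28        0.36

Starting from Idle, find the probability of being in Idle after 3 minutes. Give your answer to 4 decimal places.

0.3109

Propagate the distribution vector 3 minutes from Idle.
After 0 minutes: (0.0000, 0.0000, 1.0000, 0.0000)
After 1 minute: (0.3600, 0.1200, 0.3200, 0.2000)
After 2 minutes: (0.2864, 0.1744, 0.3120, 0.2272)
After 3 minutes: (0.2847, 0.1750, 0.3109, 0.2294)
P(in Idle after 3 minutes) = 0.3109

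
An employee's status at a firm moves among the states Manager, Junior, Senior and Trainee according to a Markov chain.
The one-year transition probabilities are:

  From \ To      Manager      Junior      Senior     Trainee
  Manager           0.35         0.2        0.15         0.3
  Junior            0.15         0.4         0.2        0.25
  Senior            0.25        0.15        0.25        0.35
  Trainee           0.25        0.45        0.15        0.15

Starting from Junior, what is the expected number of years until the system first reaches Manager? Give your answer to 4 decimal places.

5.1471

Let t(s) be the expected number of years to first reach Manager from state s, with t(Manager) = 0. Conditioning on the first year:
t(Junior) = 1 + 0.4·t(Junior) + 0.2·t(Senior) + 0.25·t(Trainee)
t(Senior) = 1 + 0.15·t(Junior) + 0.25·t(Senior) + 0.35·t(Trainee)
t(Trainee) = 1 + 0.45·t(Junior) + 0.15·t(Senior) + 0.15·t(Trainee)
Solving: t(Junior) = 5.1471, t(Senior) = 4.5588, t(Trainee) = 4.7059.
Expected years from Junior to Manager: 5.1471.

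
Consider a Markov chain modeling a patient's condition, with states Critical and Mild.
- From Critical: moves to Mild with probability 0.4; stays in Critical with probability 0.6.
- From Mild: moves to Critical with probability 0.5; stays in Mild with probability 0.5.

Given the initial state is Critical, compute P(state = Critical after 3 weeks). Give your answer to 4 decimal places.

Propagate the distribution vector 3 weeks from Critical.
After 0 weeks: (1.0000, 0.0000)
After 1 week: (0.6000, 0.4000)
After 2 weeks: (0.5600, 0.4400)
After 3 weeks: (0.5560, 0.4440)
P(in Critical after 3 weeks) = 0.5560

0.5560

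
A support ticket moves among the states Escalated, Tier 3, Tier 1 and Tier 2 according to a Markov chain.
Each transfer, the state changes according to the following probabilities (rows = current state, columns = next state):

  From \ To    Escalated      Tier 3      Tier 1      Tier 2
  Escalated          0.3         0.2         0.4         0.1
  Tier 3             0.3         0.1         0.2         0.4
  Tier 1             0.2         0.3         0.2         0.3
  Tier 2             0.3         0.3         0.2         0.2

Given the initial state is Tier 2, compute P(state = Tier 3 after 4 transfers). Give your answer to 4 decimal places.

Propagate the distribution vector 4 transfers from Tier 2.
After 0 transfers: (0.0000, 0.0000, 0.0000, 1.0000)
After 1 transfer: (0.3000, 0.3000, 0.2000, 0.2000)
After 2 transfers: (0.2800, 0.2100, 0.2600, 0.2500)
After 3 transfers: (0.2740, 0.2300, 0.2560, 0.2400)
After 4 transfers: (0.2744, 0.2266, 0.2548, 0.2442)
P(in Tier 3 after 4 transfers) = 0.2266

0.2266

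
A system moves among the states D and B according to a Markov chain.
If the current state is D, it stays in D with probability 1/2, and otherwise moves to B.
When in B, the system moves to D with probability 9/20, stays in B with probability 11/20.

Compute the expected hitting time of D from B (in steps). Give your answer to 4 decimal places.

Let t(s) be the expected number of steps to first reach D from state s, with t(D) = 0. Conditioning on the first step:
t(B) = 1 + 0.55·t(B)
Solving: t(B) = 2.2222.
Expected steps from B to D: 2.2222.

2.2222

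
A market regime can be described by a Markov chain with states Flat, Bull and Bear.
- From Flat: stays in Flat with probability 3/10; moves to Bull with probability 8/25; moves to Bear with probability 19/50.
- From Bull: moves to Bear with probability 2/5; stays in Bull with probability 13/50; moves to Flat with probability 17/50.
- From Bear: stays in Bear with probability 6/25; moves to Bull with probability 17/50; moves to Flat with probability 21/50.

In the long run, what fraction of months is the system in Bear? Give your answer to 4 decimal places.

Let the stationary distribution be π with π = πP and π_1 + π_2 + π_3 = 1.
π_1 = 0.3·π_1 + 0.34·π_2 + 0.42·π_3
π_2 = 0.32·π_1 + 0.26·π_2 + 0.34·π_3
Solving with the normalization constraint gives π = (0.3530, 0.3083, 0.3387).
So the stationary probability of Bear is 0.3387.

0.3387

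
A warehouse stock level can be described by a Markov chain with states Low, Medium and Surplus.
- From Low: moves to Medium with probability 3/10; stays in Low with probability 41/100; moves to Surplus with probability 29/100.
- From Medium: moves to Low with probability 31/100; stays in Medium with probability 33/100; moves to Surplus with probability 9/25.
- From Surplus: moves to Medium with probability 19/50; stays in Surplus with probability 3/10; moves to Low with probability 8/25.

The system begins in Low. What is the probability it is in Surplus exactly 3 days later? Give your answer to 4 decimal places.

0.3164

Propagate the distribution vector 3 days from Low.
After 0 days: (1.0000, 0.0000, 0.0000)
After 1 day: (0.4100, 0.3000, 0.2900)
After 2 days: (0.3539, 0.3322, 0.3139)
After 3 days: (0.3485, 0.3351, 0.3164)
P(in Surplus after 3 days) = 0.3164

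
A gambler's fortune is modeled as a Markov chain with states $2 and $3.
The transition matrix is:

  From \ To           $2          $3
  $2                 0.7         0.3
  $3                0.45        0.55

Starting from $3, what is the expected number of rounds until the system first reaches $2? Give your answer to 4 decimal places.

Let t(s) be the expected number of rounds to first reach $2 from state s, with t($2) = 0. Conditioning on the first round:
t($3) = 1 + 0.55·t($3)
Solving: t($3) = 2.2222.
Expected rounds from $3 to $2: 2.2222.

2.2222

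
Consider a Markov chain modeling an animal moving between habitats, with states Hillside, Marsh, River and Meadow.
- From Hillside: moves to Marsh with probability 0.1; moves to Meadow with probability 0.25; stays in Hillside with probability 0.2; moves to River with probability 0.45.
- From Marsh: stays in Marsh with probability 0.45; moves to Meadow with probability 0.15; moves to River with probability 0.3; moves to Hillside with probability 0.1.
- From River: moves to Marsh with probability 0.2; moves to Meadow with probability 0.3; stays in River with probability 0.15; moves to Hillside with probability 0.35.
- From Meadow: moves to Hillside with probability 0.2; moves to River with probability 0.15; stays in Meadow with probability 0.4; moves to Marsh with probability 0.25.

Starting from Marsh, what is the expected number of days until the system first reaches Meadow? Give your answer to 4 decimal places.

Let t(s) be the expected number of days to first reach Meadow from state s, with t(Meadow) = 0. Conditioning on the first day:
t(Hillside) = 1 + 0.2·t(Hillside) + 0.1·t(Marsh) + 0.45·t(River)
t(Marsh) = 1 + 0.1·t(Hillside) + 0.45·t(Marsh) + 0.3·t(River)
t(River) = 1 + 0.35·t(Hillside) + 0.2·t(Marsh) + 0.15·t(River)
Solving: t(Hillside) = 4.0686, t(Marsh) = 4.7191, t(River) = 3.9622.
Expected days from Marsh to Meadow: 4.7191.

4.7191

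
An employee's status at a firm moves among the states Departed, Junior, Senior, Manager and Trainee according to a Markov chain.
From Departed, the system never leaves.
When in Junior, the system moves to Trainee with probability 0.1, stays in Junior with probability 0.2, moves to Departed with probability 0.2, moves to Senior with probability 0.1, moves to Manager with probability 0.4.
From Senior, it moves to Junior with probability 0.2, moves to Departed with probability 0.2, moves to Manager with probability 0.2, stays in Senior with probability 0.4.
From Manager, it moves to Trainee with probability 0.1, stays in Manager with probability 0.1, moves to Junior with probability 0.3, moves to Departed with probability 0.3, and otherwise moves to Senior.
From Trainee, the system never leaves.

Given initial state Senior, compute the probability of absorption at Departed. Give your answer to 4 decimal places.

0.8333

Let h(s) be the probability of absorption at Departed starting from transient state s. Then h(Departed) = 1 and h(Trainee) = 0. By first-step analysis:
h(Junior) = 0.2·1 + 0.2·h(Junior) + 0.1·h(Senior) + 0.4·h(Manager) + 0.1·0
h(Senior) = 0.2·1 + 0.2·h(Junior) + 0.4·h(Senior) + 0.2·h(Manager)
h(Manager) = 0.3·1 + 0.3·h(Junior) + 0.2·h(Senior) + 0.1·h(Manager) + 0.1·0
Solving: h(Junior) = 0.7361, h(Senior) = 0.8333, h(Manager) = 0.7639.
Starting from Senior, the probability is 0.8333.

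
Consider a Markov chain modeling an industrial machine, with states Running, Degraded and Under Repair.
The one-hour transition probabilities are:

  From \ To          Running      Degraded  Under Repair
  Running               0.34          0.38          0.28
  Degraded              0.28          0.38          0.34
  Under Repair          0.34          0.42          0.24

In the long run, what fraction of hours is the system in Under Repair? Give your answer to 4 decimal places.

Let the stationary distribution be π with π = πP and π_1 + π_2 + π_3 = 1.
π_1 = 0.34·π_1 + 0.28·π_2 + 0.34·π_3
π_2 = 0.38·π_1 + 0.38·π_2 + 0.42·π_3
Solving with the normalization constraint gives π = (0.3165, 0.3917, 0.2918).
So the stationary probability of Under Repair is 0.2918.

0.2918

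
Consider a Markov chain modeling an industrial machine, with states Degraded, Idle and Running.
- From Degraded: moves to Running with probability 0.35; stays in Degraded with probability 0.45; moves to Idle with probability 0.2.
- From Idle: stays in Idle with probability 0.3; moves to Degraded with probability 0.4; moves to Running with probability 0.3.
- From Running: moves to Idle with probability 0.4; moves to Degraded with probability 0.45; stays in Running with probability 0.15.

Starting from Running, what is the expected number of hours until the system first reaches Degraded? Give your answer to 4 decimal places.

2.3158

Let t(s) be the expected number of hours to first reach Degraded from state s, with t(Degraded) = 0. Conditioning on the first hour:
t(Idle) = 1 + 0.3·t(Idle) + 0.3·t(Running)
t(Running) = 1 + 0.4·t(Idle) + 0.15·t(Running)
Solving: t(Idle) = 2.4211, t(Running) = 2.3158.
Expected hours from Running to Degraded: 2.3158.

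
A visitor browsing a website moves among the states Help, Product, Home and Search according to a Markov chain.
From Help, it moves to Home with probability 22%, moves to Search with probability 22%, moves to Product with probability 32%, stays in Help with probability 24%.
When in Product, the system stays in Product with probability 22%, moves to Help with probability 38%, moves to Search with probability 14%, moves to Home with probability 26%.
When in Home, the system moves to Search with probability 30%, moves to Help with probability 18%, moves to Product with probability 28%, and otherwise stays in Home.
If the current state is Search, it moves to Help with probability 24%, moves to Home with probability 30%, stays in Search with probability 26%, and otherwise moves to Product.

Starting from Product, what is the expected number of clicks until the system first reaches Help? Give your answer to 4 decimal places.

Let t(s) be the expected number of clicks to first reach Help from state s, with t(Help) = 0. Conditioning on the first click:
t(Product) = 1 + 0.22·t(Product) + 0.26·t(Home) + 0.14·t(Search)
t(Home) = 1 + 0.28·t(Product) + 0.24·t(Home) + 0.3·t(Search)
t(Search) = 1 + 0.2·t(Product) + 0.3·t(Home) + 0.26·t(Search)
Solving: t(Product) = 3.3509, t(Home) = 4.0969, t(Search) = 3.9179.
Expected clicks from Product to Help: 3.3509.

3.3509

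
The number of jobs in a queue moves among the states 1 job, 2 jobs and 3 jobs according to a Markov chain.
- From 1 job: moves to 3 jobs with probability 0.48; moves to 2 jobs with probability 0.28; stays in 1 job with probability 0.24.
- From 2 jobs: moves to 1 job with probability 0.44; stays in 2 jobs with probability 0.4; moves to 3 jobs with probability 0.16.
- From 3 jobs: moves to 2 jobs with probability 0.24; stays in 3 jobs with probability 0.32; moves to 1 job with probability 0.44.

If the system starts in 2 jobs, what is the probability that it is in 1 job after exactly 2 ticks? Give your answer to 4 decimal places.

Sum over the intermediate state after 1 tick:
P = P(2 jobs→1 job)·P(1 job→1 job) + P(2 jobs→2 jobs)·P(2 jobs→1 job) + P(2 jobs→3 jobs)·P(3 jobs→1 job)
  = 0.44×0.24 + 0.4×0.44 + 0.16×0.44
  = 0.1056 + 0.1760 + 0.0704 = 0.3520

0.3520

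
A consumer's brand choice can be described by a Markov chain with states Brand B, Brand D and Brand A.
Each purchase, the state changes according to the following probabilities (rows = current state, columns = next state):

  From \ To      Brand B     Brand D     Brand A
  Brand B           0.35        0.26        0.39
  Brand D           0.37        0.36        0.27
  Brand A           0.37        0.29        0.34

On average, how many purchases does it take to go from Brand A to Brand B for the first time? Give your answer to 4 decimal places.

2.7027

Let t(s) be the expected number of purchases to first reach Brand B from state s, with t(Brand B) = 0. Conditioning on the first purchase:
t(Brand D) = 1 + 0.36·t(Brand D) + 0.27·t(Brand A)
t(Brand A) = 1 + 0.29·t(Brand D) + 0.34·t(Brand A)
Solving: t(Brand D) = 2.7027, t(Brand A) = 2.7027.
Expected purchases from Brand A to Brand B: 2.7027.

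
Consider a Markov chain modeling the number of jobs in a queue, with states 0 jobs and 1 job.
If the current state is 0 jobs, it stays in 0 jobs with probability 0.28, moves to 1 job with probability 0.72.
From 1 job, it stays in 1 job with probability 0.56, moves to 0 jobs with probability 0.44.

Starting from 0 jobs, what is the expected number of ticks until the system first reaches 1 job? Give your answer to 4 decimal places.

Let t(s) be the expected number of ticks to first reach 1 job from state s, with t(1 job) = 0. Conditioning on the first tick:
t(0 jobs) = 1 + 0.28·t(0 jobs)
Solving: t(0 jobs) = 1.3889.
Expected ticks from 0 jobs to 1 job: 1.3889.

1.3889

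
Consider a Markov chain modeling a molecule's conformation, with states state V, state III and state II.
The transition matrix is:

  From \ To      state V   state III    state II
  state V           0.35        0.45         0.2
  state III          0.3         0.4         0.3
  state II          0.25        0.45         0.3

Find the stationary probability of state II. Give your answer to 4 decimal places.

Let the stationary distribution be π with π = πP and π_1 + π_2 + π_3 = 1.
π_1 = 0.35·π_1 + 0.3·π_2 + 0.25·π_3
π_2 = 0.45·π_1 + 0.4·π_2 + 0.45·π_3
Solving with the normalization constraint gives π = (0.3016, 0.4286, 0.2698).
So the stationary probability of state II is 0.2698.

0.2698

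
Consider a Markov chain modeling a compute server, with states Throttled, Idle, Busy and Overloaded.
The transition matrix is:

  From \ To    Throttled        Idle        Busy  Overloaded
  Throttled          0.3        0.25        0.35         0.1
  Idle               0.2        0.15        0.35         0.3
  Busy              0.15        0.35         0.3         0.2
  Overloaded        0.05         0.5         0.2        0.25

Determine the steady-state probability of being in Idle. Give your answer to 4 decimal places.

0.3058

Let the stationary distribution be π with π = πP and π_1 + π_2 + π_3 + π_4 = 1.
π_1 = 0.3·π_1 + 0.2·π_2 + 0.15·π_3 + 0.05·π_4
π_2 = 0.25·π_1 + 0.15·π_2 + 0.35·π_3 + 0.5·π_4
π_3 = 0.35·π_1 + 0.35·π_2 + 0.3·π_3 + 0.2·π_4
Solving with the normalization constraint gives π = (0.1680, 0.3058, 0.3012, 0.2250).
So the stationary probability of Idle is 0.3058.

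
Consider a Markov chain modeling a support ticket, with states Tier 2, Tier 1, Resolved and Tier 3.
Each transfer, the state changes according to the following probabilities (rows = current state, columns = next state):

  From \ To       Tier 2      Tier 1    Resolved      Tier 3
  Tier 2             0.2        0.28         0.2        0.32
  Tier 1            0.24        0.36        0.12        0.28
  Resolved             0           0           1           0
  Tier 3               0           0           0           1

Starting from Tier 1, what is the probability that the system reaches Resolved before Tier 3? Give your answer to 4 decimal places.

0.3237

Let h(s) be the probability of absorption at Resolved starting from transient state s. Then h(Resolved) = 1 and h(Tier 3) = 0. By first-step analysis:
h(Tier 2) = 0.2·h(Tier 2) + 0.28·h(Tier 1) + 0.2·1 + 0.32·0
h(Tier 1) = 0.24·h(Tier 2) + 0.36·h(Tier 1) + 0.12·1 + 0.28·0
Solving: h(Tier 2) = 0.3633, h(Tier 1) = 0.3237.
Starting from Tier 1, the probability is 0.3237.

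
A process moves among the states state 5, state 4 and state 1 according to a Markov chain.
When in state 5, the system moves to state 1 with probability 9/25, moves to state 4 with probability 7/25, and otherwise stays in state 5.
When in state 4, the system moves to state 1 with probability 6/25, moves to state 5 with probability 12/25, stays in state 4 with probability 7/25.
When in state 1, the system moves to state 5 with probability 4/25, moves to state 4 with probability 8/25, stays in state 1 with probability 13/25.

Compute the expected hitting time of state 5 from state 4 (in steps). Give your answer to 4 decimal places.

Let t(s) be the expected number of steps to first reach state 5 from state s, with t(state 5) = 0. Conditioning on the first step:
t(state 4) = 1 + 0.28·t(state 4) + 0.24·t(state 1)
t(state 1) = 1 + 0.32·t(state 4) + 0.52·t(state 1)
Solving: t(state 4) = 2.6786, t(state 1) = 3.8690.
Expected steps from state 4 to state 5: 2.6786.

2.6786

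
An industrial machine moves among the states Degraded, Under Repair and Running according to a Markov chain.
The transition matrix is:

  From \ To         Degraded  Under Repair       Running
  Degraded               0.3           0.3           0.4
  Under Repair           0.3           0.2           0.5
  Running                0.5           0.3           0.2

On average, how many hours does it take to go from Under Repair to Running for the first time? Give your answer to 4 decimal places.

2.1277

Let t(s) be the expected number of hours to first reach Running from state s, with t(Running) = 0. Conditioning on the first hour:
t(Degraded) = 1 + 0.3·t(Degraded) + 0.3·t(Under Repair)
t(Under Repair) = 1 + 0.3·t(Degraded) + 0.2·t(Under Repair)
Solving: t(Degraded) = 2.3404, t(Under Repair) = 2.1277.
Expected hours from Under Repair to Running: 2.1277.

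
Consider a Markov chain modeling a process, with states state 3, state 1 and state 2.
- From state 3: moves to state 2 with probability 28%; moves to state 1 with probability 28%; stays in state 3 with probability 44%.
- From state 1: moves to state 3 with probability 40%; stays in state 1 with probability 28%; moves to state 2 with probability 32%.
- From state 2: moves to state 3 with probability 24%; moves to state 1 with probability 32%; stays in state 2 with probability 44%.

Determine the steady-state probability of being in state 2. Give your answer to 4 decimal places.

0.3473

Let the stationary distribution be π with π = πP and π_1 + π_2 + π_3 = 1.
π_1 = 0.44·π_1 + 0.4·π_2 + 0.24·π_3
π_2 = 0.28·π_1 + 0.28·π_2 + 0.32·π_3
Solving with the normalization constraint gives π = (0.3588, 0.2939, 0.3473).
So the stationary probability of state 2 is 0.3473.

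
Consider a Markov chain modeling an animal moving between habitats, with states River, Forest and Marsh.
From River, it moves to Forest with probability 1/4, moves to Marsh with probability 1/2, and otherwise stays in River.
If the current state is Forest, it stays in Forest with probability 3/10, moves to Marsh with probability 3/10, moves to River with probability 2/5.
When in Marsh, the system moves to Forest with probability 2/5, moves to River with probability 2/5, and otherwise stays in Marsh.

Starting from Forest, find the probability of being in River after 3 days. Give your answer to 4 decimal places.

0.3490

Propagate the distribution vector 3 days from Forest.
After 0 days: (0.0000, 1.0000, 0.0000)
After 1 day: (0.4000, 0.3000, 0.3000)
After 2 days: (0.3400, 0.3100, 0.3500)
After 3 days: (0.3490, 0.3180, 0.3330)
P(in River after 3 days) = 0.3490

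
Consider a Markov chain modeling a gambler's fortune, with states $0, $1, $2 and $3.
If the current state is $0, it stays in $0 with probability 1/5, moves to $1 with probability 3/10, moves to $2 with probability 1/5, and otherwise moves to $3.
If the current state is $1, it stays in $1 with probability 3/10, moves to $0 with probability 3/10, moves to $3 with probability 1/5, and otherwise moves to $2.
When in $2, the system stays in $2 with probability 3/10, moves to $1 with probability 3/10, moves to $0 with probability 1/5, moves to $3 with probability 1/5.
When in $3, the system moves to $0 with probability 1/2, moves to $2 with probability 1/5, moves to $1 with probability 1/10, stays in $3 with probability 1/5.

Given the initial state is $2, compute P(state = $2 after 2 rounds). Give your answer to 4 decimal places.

Propagate the distribution vector 2 rounds from $2.
After 0 rounds: (0.0000, 0.0000, 1.0000, 0.0000)
After 1 round: (0.2000, 0.3000, 0.3000, 0.2000)
After 2 rounds: (0.2900, 0.2600, 0.2300, 0.2200)
P(in $2 after 2 rounds) = 0.2300

0.2300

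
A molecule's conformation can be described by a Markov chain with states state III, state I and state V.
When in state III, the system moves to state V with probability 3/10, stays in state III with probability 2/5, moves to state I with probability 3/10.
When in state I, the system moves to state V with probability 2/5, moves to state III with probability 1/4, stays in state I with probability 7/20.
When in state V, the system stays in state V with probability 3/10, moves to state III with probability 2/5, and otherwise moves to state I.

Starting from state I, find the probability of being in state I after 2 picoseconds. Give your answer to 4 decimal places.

Sum over the intermediate state after 1 picosecond:
P = P(state I→state III)·P(state III→state I) + P(state I→state I)·P(state I→state I) + P(state I→state V)·P(state V→state I)
  = 0.25×0.3 + 0.35×0.35 + 0.4×0.3
  = 0.0750 + 0.1225 + 0.1200 = 0.3175

0.3175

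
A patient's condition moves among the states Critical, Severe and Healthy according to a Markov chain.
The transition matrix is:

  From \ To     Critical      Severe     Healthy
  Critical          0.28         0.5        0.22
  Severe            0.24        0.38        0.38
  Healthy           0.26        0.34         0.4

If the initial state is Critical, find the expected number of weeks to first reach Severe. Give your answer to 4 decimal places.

2.1878

Let t(s) be the expected number of weeks to first reach Severe from state s, with t(Severe) = 0. Conditioning on the first week:
t(Critical) = 1 + 0.28·t(Critical) + 0.22·t(Healthy)
t(Healthy) = 1 + 0.26·t(Critical) + 0.4·t(Healthy)
Solving: t(Critical) = 2.1878, t(Healthy) = 2.6147.
Expected weeks from Critical to Severe: 2.1878.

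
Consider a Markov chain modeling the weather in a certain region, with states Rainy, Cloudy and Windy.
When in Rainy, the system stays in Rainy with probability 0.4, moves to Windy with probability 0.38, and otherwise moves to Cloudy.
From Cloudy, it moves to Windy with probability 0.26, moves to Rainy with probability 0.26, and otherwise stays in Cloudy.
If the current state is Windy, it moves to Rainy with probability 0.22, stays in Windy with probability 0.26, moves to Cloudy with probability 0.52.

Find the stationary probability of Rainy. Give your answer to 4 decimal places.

Let the stationary distribution be π with π = πP and π_1 + π_2 + π_3 = 1.
π_1 = 0.4·π_1 + 0.26·π_2 + 0.22·π_3
π_2 = 0.22·π_1 + 0.48·π_2 + 0.52·π_3
Solving with the normalization constraint gives π = (0.2886, 0.4167, 0.2946).
So the stationary probability of Rainy is 0.2886.

0.2886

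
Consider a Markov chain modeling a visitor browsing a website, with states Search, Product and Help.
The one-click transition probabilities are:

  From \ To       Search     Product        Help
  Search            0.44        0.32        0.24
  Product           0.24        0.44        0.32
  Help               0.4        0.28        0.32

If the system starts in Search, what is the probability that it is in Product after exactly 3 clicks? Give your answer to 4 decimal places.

0.3505

Propagate the distribution vector 3 clicks from Search.
After 0 clicks: (1.0000, 0.0000, 0.0000)
After 1 click: (0.4400, 0.3200, 0.2400)
After 2 clicks: (0.3664, 0.3488, 0.2848)
After 3 clicks: (0.3588, 0.3505, 0.2907)
P(in Product after 3 clicks) = 0.3505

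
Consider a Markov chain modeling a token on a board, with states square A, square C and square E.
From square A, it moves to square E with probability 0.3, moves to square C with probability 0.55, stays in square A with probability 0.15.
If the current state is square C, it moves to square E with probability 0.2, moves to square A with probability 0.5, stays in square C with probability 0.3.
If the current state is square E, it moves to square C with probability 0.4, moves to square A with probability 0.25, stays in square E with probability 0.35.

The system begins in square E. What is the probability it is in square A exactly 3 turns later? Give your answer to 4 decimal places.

Propagate the distribution vector 3 turns from square E.
After 0 turns: (0.0000, 0.0000, 1.0000)
After 1 turn: (0.2500, 0.4000, 0.3500)
After 2 turns: (0.3250, 0.3975, 0.2775)
After 3 turns: (0.3169, 0.4090, 0.2741)
P(in square A after 3 turns) = 0.3169

0.3169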